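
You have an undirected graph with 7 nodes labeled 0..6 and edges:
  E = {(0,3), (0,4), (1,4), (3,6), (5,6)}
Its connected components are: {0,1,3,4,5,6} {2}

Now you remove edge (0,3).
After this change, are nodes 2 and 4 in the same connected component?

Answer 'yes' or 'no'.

Initial components: {0,1,3,4,5,6} {2}
Removing edge (0,3): it was a bridge — component count 2 -> 3.
New components: {0,1,4} {2} {3,5,6}
Are 2 and 4 in the same component? no

Answer: no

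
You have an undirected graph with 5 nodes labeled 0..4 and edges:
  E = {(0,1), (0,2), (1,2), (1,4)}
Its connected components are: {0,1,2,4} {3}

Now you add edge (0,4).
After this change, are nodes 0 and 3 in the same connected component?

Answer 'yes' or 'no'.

Initial components: {0,1,2,4} {3}
Adding edge (0,4): both already in same component {0,1,2,4}. No change.
New components: {0,1,2,4} {3}
Are 0 and 3 in the same component? no

Answer: no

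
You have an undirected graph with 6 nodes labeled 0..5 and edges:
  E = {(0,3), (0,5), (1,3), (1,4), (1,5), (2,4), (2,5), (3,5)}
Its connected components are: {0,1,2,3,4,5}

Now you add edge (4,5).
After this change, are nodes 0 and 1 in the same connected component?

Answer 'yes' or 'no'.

Initial components: {0,1,2,3,4,5}
Adding edge (4,5): both already in same component {0,1,2,3,4,5}. No change.
New components: {0,1,2,3,4,5}
Are 0 and 1 in the same component? yes

Answer: yes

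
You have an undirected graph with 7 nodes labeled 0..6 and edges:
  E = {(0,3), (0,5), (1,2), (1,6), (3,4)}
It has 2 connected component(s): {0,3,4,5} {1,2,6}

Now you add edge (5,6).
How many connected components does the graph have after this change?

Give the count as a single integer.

Answer: 1

Derivation:
Initial component count: 2
Add (5,6): merges two components. Count decreases: 2 -> 1.
New component count: 1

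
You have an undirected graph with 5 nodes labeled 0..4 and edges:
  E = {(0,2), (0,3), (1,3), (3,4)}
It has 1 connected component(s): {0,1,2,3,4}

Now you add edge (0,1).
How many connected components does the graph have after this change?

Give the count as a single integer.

Answer: 1

Derivation:
Initial component count: 1
Add (0,1): endpoints already in same component. Count unchanged: 1.
New component count: 1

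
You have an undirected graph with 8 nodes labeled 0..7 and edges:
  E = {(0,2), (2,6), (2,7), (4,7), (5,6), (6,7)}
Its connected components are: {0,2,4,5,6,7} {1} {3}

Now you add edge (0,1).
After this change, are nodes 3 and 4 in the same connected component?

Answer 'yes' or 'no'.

Initial components: {0,2,4,5,6,7} {1} {3}
Adding edge (0,1): merges {0,2,4,5,6,7} and {1}.
New components: {0,1,2,4,5,6,7} {3}
Are 3 and 4 in the same component? no

Answer: no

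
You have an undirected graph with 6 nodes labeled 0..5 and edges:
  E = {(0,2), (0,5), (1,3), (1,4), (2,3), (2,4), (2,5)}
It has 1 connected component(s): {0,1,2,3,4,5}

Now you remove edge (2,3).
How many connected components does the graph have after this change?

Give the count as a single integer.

Answer: 1

Derivation:
Initial component count: 1
Remove (2,3): not a bridge. Count unchanged: 1.
  After removal, components: {0,1,2,3,4,5}
New component count: 1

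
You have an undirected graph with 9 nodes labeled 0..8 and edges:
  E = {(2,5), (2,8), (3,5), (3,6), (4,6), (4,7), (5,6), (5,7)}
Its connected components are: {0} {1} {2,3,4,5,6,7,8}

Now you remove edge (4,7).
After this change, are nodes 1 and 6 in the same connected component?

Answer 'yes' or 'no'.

Initial components: {0} {1} {2,3,4,5,6,7,8}
Removing edge (4,7): not a bridge — component count unchanged at 3.
New components: {0} {1} {2,3,4,5,6,7,8}
Are 1 and 6 in the same component? no

Answer: no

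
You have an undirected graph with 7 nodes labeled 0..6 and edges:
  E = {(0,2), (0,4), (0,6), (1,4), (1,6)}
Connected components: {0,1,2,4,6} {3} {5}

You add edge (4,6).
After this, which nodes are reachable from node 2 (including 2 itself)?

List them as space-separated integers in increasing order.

Before: nodes reachable from 2: {0,1,2,4,6}
Adding (4,6): both endpoints already in same component. Reachability from 2 unchanged.
After: nodes reachable from 2: {0,1,2,4,6}

Answer: 0 1 2 4 6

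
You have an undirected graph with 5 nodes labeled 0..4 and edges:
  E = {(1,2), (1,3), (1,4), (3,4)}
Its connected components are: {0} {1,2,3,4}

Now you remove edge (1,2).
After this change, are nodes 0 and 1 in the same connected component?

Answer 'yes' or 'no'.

Initial components: {0} {1,2,3,4}
Removing edge (1,2): it was a bridge — component count 2 -> 3.
New components: {0} {1,3,4} {2}
Are 0 and 1 in the same component? no

Answer: no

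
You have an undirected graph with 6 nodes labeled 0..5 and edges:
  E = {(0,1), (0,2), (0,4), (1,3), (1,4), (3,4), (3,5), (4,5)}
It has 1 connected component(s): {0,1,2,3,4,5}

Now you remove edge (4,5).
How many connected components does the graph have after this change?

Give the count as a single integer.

Initial component count: 1
Remove (4,5): not a bridge. Count unchanged: 1.
  After removal, components: {0,1,2,3,4,5}
New component count: 1

Answer: 1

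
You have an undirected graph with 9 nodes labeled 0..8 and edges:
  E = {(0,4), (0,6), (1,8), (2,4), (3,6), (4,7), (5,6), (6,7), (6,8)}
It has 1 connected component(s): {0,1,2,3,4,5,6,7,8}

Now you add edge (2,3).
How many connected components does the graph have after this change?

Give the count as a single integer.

Answer: 1

Derivation:
Initial component count: 1
Add (2,3): endpoints already in same component. Count unchanged: 1.
New component count: 1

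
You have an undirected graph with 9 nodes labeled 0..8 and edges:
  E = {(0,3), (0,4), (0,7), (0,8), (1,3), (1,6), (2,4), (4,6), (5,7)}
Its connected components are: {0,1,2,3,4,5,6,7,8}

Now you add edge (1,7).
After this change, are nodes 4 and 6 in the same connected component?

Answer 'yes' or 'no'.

Answer: yes

Derivation:
Initial components: {0,1,2,3,4,5,6,7,8}
Adding edge (1,7): both already in same component {0,1,2,3,4,5,6,7,8}. No change.
New components: {0,1,2,3,4,5,6,7,8}
Are 4 and 6 in the same component? yes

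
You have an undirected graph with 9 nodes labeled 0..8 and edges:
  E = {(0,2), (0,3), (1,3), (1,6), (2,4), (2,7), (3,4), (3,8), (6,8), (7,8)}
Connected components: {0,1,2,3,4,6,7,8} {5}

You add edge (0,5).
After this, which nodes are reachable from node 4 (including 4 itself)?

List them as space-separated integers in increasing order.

Answer: 0 1 2 3 4 5 6 7 8

Derivation:
Before: nodes reachable from 4: {0,1,2,3,4,6,7,8}
Adding (0,5): merges 4's component with another. Reachability grows.
After: nodes reachable from 4: {0,1,2,3,4,5,6,7,8}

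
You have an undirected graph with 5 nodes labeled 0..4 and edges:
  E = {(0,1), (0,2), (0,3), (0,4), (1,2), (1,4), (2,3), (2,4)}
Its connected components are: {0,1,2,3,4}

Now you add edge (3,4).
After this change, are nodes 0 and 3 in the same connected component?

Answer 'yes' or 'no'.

Answer: yes

Derivation:
Initial components: {0,1,2,3,4}
Adding edge (3,4): both already in same component {0,1,2,3,4}. No change.
New components: {0,1,2,3,4}
Are 0 and 3 in the same component? yes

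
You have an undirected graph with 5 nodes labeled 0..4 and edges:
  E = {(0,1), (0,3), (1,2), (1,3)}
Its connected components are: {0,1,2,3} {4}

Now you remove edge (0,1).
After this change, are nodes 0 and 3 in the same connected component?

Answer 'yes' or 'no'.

Initial components: {0,1,2,3} {4}
Removing edge (0,1): not a bridge — component count unchanged at 2.
New components: {0,1,2,3} {4}
Are 0 and 3 in the same component? yes

Answer: yes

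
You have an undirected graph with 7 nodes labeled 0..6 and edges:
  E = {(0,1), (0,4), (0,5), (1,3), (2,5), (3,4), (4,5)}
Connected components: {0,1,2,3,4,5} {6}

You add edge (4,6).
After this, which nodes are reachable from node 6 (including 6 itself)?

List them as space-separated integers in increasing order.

Answer: 0 1 2 3 4 5 6

Derivation:
Before: nodes reachable from 6: {6}
Adding (4,6): merges 6's component with another. Reachability grows.
After: nodes reachable from 6: {0,1,2,3,4,5,6}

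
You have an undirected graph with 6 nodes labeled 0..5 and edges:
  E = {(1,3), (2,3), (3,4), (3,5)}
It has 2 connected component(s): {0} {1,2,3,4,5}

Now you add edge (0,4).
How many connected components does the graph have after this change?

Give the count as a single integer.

Answer: 1

Derivation:
Initial component count: 2
Add (0,4): merges two components. Count decreases: 2 -> 1.
New component count: 1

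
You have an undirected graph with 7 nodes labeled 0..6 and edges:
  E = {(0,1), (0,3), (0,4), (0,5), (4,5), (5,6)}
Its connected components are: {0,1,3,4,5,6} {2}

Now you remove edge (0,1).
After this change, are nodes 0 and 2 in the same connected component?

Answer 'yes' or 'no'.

Initial components: {0,1,3,4,5,6} {2}
Removing edge (0,1): it was a bridge — component count 2 -> 3.
New components: {0,3,4,5,6} {1} {2}
Are 0 and 2 in the same component? no

Answer: no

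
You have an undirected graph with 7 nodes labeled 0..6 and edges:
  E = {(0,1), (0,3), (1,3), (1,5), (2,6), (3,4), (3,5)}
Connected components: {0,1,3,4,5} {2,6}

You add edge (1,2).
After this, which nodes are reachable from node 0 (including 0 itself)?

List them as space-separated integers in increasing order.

Before: nodes reachable from 0: {0,1,3,4,5}
Adding (1,2): merges 0's component with another. Reachability grows.
After: nodes reachable from 0: {0,1,2,3,4,5,6}

Answer: 0 1 2 3 4 5 6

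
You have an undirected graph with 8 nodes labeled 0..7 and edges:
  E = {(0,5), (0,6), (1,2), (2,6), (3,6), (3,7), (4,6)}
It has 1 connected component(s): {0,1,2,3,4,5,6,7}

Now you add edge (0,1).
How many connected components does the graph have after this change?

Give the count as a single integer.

Initial component count: 1
Add (0,1): endpoints already in same component. Count unchanged: 1.
New component count: 1

Answer: 1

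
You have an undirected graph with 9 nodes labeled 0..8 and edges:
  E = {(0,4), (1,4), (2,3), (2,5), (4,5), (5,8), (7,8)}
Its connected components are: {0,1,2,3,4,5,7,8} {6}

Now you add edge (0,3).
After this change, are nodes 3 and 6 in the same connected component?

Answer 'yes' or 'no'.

Initial components: {0,1,2,3,4,5,7,8} {6}
Adding edge (0,3): both already in same component {0,1,2,3,4,5,7,8}. No change.
New components: {0,1,2,3,4,5,7,8} {6}
Are 3 and 6 in the same component? no

Answer: no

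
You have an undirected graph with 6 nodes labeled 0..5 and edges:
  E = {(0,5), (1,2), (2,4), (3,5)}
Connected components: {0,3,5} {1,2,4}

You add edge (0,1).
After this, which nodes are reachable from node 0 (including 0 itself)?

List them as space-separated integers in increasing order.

Before: nodes reachable from 0: {0,3,5}
Adding (0,1): merges 0's component with another. Reachability grows.
After: nodes reachable from 0: {0,1,2,3,4,5}

Answer: 0 1 2 3 4 5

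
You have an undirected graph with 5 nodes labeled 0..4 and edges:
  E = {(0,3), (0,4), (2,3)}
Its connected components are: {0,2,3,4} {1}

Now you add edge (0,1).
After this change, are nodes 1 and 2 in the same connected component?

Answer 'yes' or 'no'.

Initial components: {0,2,3,4} {1}
Adding edge (0,1): merges {0,2,3,4} and {1}.
New components: {0,1,2,3,4}
Are 1 and 2 in the same component? yes

Answer: yes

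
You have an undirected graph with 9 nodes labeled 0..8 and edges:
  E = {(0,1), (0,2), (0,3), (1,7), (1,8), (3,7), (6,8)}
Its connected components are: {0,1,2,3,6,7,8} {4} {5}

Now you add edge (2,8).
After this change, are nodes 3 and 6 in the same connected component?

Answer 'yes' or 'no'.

Initial components: {0,1,2,3,6,7,8} {4} {5}
Adding edge (2,8): both already in same component {0,1,2,3,6,7,8}. No change.
New components: {0,1,2,3,6,7,8} {4} {5}
Are 3 and 6 in the same component? yes

Answer: yes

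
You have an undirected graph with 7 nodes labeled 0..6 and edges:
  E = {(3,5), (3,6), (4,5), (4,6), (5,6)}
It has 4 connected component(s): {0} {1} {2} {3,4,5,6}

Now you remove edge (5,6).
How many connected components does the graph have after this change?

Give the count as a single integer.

Initial component count: 4
Remove (5,6): not a bridge. Count unchanged: 4.
  After removal, components: {0} {1} {2} {3,4,5,6}
New component count: 4

Answer: 4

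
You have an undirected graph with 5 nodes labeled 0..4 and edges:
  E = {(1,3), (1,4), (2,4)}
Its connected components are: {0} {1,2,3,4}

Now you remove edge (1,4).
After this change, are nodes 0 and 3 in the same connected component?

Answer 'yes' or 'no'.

Initial components: {0} {1,2,3,4}
Removing edge (1,4): it was a bridge — component count 2 -> 3.
New components: {0} {1,3} {2,4}
Are 0 and 3 in the same component? no

Answer: no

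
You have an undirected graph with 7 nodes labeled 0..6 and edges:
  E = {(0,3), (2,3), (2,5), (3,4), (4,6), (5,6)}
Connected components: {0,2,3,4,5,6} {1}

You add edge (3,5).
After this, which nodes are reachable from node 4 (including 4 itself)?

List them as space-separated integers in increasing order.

Answer: 0 2 3 4 5 6

Derivation:
Before: nodes reachable from 4: {0,2,3,4,5,6}
Adding (3,5): both endpoints already in same component. Reachability from 4 unchanged.
After: nodes reachable from 4: {0,2,3,4,5,6}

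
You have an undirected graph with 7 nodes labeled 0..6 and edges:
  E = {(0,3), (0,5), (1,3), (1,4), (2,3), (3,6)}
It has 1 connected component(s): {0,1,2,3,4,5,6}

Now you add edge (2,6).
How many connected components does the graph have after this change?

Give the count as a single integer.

Initial component count: 1
Add (2,6): endpoints already in same component. Count unchanged: 1.
New component count: 1

Answer: 1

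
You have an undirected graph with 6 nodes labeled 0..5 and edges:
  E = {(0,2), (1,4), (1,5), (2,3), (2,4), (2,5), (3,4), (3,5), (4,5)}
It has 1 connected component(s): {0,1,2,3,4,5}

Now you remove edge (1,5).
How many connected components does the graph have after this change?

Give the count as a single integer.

Initial component count: 1
Remove (1,5): not a bridge. Count unchanged: 1.
  After removal, components: {0,1,2,3,4,5}
New component count: 1

Answer: 1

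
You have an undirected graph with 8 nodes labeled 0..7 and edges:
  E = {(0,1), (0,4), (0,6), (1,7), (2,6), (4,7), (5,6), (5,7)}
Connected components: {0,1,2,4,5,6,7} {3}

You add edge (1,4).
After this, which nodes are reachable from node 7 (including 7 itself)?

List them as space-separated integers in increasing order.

Answer: 0 1 2 4 5 6 7

Derivation:
Before: nodes reachable from 7: {0,1,2,4,5,6,7}
Adding (1,4): both endpoints already in same component. Reachability from 7 unchanged.
After: nodes reachable from 7: {0,1,2,4,5,6,7}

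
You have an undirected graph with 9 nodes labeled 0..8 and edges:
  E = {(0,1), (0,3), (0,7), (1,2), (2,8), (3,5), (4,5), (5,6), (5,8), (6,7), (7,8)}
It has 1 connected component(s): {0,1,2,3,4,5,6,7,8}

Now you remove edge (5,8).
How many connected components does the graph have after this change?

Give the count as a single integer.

Answer: 1

Derivation:
Initial component count: 1
Remove (5,8): not a bridge. Count unchanged: 1.
  After removal, components: {0,1,2,3,4,5,6,7,8}
New component count: 1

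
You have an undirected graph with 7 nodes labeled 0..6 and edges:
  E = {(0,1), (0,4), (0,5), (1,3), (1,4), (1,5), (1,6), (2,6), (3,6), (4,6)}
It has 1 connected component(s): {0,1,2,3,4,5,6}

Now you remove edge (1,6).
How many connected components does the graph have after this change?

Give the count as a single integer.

Initial component count: 1
Remove (1,6): not a bridge. Count unchanged: 1.
  After removal, components: {0,1,2,3,4,5,6}
New component count: 1

Answer: 1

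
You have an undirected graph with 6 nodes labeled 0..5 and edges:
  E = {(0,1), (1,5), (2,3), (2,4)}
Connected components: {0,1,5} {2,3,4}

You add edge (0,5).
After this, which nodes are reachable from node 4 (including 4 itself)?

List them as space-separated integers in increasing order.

Answer: 2 3 4

Derivation:
Before: nodes reachable from 4: {2,3,4}
Adding (0,5): both endpoints already in same component. Reachability from 4 unchanged.
After: nodes reachable from 4: {2,3,4}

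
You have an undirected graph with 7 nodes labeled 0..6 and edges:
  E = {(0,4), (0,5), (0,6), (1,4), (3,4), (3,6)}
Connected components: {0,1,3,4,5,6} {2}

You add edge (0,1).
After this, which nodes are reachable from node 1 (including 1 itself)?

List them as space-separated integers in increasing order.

Before: nodes reachable from 1: {0,1,3,4,5,6}
Adding (0,1): both endpoints already in same component. Reachability from 1 unchanged.
After: nodes reachable from 1: {0,1,3,4,5,6}

Answer: 0 1 3 4 5 6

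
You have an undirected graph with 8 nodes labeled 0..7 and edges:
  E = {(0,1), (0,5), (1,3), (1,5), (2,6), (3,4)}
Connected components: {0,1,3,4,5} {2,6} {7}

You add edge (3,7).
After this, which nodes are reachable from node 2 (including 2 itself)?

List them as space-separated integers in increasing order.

Answer: 2 6

Derivation:
Before: nodes reachable from 2: {2,6}
Adding (3,7): merges two components, but neither contains 2. Reachability from 2 unchanged.
After: nodes reachable from 2: {2,6}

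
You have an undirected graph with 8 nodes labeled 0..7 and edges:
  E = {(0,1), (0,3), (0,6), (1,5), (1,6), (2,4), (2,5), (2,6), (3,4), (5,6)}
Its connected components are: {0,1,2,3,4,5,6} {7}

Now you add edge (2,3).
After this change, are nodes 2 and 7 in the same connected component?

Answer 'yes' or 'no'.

Initial components: {0,1,2,3,4,5,6} {7}
Adding edge (2,3): both already in same component {0,1,2,3,4,5,6}. No change.
New components: {0,1,2,3,4,5,6} {7}
Are 2 and 7 in the same component? no

Answer: no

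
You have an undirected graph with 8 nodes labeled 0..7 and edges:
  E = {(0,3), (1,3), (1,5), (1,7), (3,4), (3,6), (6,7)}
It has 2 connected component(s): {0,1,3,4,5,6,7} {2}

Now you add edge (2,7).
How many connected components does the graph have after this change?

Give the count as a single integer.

Initial component count: 2
Add (2,7): merges two components. Count decreases: 2 -> 1.
New component count: 1

Answer: 1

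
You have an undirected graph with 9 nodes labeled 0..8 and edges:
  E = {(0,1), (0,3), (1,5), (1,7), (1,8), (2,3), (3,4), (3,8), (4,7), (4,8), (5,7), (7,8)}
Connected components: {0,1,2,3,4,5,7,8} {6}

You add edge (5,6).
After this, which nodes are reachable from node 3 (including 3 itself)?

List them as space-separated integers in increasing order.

Before: nodes reachable from 3: {0,1,2,3,4,5,7,8}
Adding (5,6): merges 3's component with another. Reachability grows.
After: nodes reachable from 3: {0,1,2,3,4,5,6,7,8}

Answer: 0 1 2 3 4 5 6 7 8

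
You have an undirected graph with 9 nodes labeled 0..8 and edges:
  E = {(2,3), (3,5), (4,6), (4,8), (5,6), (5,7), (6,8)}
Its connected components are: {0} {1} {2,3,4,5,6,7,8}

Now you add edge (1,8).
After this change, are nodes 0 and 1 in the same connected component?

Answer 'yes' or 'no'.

Answer: no

Derivation:
Initial components: {0} {1} {2,3,4,5,6,7,8}
Adding edge (1,8): merges {1} and {2,3,4,5,6,7,8}.
New components: {0} {1,2,3,4,5,6,7,8}
Are 0 and 1 in the same component? no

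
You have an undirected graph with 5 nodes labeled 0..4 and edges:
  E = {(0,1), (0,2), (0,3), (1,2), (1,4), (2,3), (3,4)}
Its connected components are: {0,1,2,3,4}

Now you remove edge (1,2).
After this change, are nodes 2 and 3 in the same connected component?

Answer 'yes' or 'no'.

Answer: yes

Derivation:
Initial components: {0,1,2,3,4}
Removing edge (1,2): not a bridge — component count unchanged at 1.
New components: {0,1,2,3,4}
Are 2 and 3 in the same component? yes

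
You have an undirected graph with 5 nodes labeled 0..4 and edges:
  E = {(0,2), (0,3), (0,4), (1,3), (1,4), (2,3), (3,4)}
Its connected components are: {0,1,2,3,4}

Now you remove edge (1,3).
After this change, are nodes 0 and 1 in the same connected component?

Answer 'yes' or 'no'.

Answer: yes

Derivation:
Initial components: {0,1,2,3,4}
Removing edge (1,3): not a bridge — component count unchanged at 1.
New components: {0,1,2,3,4}
Are 0 and 1 in the same component? yes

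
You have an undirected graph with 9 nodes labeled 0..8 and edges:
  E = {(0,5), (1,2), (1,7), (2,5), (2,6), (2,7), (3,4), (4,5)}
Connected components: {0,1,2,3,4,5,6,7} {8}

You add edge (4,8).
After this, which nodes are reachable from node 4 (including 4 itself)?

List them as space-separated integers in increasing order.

Answer: 0 1 2 3 4 5 6 7 8

Derivation:
Before: nodes reachable from 4: {0,1,2,3,4,5,6,7}
Adding (4,8): merges 4's component with another. Reachability grows.
After: nodes reachable from 4: {0,1,2,3,4,5,6,7,8}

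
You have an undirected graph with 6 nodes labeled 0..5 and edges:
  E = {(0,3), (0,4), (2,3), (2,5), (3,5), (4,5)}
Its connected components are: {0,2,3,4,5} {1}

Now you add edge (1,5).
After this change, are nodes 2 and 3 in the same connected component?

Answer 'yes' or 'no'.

Initial components: {0,2,3,4,5} {1}
Adding edge (1,5): merges {1} and {0,2,3,4,5}.
New components: {0,1,2,3,4,5}
Are 2 and 3 in the same component? yes

Answer: yes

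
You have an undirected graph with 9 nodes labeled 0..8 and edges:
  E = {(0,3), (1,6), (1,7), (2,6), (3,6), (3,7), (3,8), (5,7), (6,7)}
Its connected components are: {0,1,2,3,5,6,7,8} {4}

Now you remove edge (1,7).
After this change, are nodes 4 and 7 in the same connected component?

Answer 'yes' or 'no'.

Answer: no

Derivation:
Initial components: {0,1,2,3,5,6,7,8} {4}
Removing edge (1,7): not a bridge — component count unchanged at 2.
New components: {0,1,2,3,5,6,7,8} {4}
Are 4 and 7 in the same component? no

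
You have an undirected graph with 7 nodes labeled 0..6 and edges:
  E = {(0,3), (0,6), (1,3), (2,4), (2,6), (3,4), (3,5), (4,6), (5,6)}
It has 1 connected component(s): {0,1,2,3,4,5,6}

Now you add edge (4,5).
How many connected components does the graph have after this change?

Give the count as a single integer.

Answer: 1

Derivation:
Initial component count: 1
Add (4,5): endpoints already in same component. Count unchanged: 1.
New component count: 1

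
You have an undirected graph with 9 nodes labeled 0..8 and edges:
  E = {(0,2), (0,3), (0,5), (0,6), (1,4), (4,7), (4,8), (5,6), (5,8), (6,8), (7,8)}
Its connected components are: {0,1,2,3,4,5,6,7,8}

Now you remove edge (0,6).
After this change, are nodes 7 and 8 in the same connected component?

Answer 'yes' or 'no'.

Answer: yes

Derivation:
Initial components: {0,1,2,3,4,5,6,7,8}
Removing edge (0,6): not a bridge — component count unchanged at 1.
New components: {0,1,2,3,4,5,6,7,8}
Are 7 and 8 in the same component? yes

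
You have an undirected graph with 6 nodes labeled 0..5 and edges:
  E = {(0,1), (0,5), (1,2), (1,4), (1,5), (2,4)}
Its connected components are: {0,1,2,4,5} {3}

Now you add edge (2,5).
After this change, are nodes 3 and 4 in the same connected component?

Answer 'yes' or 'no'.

Initial components: {0,1,2,4,5} {3}
Adding edge (2,5): both already in same component {0,1,2,4,5}. No change.
New components: {0,1,2,4,5} {3}
Are 3 and 4 in the same component? no

Answer: no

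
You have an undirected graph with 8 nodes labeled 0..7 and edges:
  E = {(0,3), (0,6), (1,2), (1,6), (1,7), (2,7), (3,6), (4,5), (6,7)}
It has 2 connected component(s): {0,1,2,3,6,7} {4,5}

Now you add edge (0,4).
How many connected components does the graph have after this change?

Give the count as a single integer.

Answer: 1

Derivation:
Initial component count: 2
Add (0,4): merges two components. Count decreases: 2 -> 1.
New component count: 1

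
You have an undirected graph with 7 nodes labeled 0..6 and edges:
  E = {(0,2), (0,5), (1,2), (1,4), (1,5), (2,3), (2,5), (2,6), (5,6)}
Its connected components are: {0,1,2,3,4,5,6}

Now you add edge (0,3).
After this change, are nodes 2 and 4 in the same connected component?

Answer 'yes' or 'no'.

Initial components: {0,1,2,3,4,5,6}
Adding edge (0,3): both already in same component {0,1,2,3,4,5,6}. No change.
New components: {0,1,2,3,4,5,6}
Are 2 and 4 in the same component? yes

Answer: yes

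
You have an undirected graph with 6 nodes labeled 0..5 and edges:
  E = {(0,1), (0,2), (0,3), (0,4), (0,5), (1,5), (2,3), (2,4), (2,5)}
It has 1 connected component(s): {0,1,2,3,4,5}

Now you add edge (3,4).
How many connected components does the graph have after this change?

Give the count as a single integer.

Answer: 1

Derivation:
Initial component count: 1
Add (3,4): endpoints already in same component. Count unchanged: 1.
New component count: 1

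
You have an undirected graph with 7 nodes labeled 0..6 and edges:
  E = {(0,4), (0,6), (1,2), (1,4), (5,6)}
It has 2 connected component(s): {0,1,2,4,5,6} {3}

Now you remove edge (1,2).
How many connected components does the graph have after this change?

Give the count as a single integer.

Answer: 3

Derivation:
Initial component count: 2
Remove (1,2): it was a bridge. Count increases: 2 -> 3.
  After removal, components: {0,1,4,5,6} {2} {3}
New component count: 3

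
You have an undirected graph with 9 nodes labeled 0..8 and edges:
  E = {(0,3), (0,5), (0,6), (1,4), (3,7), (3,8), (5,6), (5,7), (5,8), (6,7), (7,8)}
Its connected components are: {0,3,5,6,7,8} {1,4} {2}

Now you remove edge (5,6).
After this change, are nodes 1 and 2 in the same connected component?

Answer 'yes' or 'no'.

Answer: no

Derivation:
Initial components: {0,3,5,6,7,8} {1,4} {2}
Removing edge (5,6): not a bridge — component count unchanged at 3.
New components: {0,3,5,6,7,8} {1,4} {2}
Are 1 and 2 in the same component? no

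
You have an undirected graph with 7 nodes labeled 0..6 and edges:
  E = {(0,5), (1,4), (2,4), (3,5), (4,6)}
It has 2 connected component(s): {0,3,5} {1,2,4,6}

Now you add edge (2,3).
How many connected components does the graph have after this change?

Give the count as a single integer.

Answer: 1

Derivation:
Initial component count: 2
Add (2,3): merges two components. Count decreases: 2 -> 1.
New component count: 1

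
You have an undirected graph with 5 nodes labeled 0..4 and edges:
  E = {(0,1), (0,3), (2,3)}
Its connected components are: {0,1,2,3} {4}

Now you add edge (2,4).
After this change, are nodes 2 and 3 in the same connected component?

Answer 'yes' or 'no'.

Answer: yes

Derivation:
Initial components: {0,1,2,3} {4}
Adding edge (2,4): merges {0,1,2,3} and {4}.
New components: {0,1,2,3,4}
Are 2 and 3 in the same component? yes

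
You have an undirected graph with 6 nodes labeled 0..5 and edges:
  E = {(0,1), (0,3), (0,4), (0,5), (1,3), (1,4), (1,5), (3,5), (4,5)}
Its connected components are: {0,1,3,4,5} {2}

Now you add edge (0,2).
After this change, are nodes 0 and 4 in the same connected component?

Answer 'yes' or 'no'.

Answer: yes

Derivation:
Initial components: {0,1,3,4,5} {2}
Adding edge (0,2): merges {0,1,3,4,5} and {2}.
New components: {0,1,2,3,4,5}
Are 0 and 4 in the same component? yes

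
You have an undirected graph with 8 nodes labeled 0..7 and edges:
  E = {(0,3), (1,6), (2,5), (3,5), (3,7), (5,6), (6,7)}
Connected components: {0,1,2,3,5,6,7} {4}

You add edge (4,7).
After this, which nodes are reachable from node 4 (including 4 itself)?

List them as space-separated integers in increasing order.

Answer: 0 1 2 3 4 5 6 7

Derivation:
Before: nodes reachable from 4: {4}
Adding (4,7): merges 4's component with another. Reachability grows.
After: nodes reachable from 4: {0,1,2,3,4,5,6,7}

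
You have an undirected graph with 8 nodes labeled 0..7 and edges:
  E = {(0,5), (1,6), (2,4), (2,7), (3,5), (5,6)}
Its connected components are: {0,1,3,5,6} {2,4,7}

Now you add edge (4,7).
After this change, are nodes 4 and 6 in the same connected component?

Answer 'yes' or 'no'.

Answer: no

Derivation:
Initial components: {0,1,3,5,6} {2,4,7}
Adding edge (4,7): both already in same component {2,4,7}. No change.
New components: {0,1,3,5,6} {2,4,7}
Are 4 and 6 in the same component? no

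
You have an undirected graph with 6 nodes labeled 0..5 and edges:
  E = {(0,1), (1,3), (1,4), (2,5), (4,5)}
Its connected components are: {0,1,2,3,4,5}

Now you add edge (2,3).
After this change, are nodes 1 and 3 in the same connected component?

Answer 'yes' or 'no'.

Answer: yes

Derivation:
Initial components: {0,1,2,3,4,5}
Adding edge (2,3): both already in same component {0,1,2,3,4,5}. No change.
New components: {0,1,2,3,4,5}
Are 1 and 3 in the same component? yes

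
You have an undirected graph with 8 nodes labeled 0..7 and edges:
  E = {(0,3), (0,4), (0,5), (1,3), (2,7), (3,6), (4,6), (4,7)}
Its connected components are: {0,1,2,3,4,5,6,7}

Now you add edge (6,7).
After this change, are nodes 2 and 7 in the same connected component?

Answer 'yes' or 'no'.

Initial components: {0,1,2,3,4,5,6,7}
Adding edge (6,7): both already in same component {0,1,2,3,4,5,6,7}. No change.
New components: {0,1,2,3,4,5,6,7}
Are 2 and 7 in the same component? yes

Answer: yes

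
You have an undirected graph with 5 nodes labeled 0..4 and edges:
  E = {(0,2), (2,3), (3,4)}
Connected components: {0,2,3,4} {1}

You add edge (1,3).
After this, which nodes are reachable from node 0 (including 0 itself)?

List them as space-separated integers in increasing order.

Answer: 0 1 2 3 4

Derivation:
Before: nodes reachable from 0: {0,2,3,4}
Adding (1,3): merges 0's component with another. Reachability grows.
After: nodes reachable from 0: {0,1,2,3,4}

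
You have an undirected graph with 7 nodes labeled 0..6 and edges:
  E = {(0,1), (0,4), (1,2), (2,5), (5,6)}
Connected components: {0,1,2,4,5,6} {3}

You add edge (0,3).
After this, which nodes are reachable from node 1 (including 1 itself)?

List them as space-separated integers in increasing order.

Before: nodes reachable from 1: {0,1,2,4,5,6}
Adding (0,3): merges 1's component with another. Reachability grows.
After: nodes reachable from 1: {0,1,2,3,4,5,6}

Answer: 0 1 2 3 4 5 6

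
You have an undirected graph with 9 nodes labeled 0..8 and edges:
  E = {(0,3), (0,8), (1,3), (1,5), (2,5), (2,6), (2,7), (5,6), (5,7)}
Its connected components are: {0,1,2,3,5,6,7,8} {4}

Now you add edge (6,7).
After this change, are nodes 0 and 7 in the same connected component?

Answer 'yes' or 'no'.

Answer: yes

Derivation:
Initial components: {0,1,2,3,5,6,7,8} {4}
Adding edge (6,7): both already in same component {0,1,2,3,5,6,7,8}. No change.
New components: {0,1,2,3,5,6,7,8} {4}
Are 0 and 7 in the same component? yes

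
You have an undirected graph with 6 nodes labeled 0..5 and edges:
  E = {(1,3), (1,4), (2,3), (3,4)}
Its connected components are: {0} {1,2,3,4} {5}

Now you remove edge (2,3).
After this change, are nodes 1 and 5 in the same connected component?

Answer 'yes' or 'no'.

Initial components: {0} {1,2,3,4} {5}
Removing edge (2,3): it was a bridge — component count 3 -> 4.
New components: {0} {1,3,4} {2} {5}
Are 1 and 5 in the same component? no

Answer: no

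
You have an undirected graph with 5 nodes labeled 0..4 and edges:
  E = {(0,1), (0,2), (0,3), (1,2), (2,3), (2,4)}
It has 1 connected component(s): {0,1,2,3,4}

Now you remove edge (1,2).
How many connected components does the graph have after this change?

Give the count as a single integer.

Answer: 1

Derivation:
Initial component count: 1
Remove (1,2): not a bridge. Count unchanged: 1.
  After removal, components: {0,1,2,3,4}
New component count: 1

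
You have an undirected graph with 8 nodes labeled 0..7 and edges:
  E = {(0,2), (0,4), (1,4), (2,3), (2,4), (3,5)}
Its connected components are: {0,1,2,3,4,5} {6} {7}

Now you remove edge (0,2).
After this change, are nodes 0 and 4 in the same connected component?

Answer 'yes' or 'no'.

Initial components: {0,1,2,3,4,5} {6} {7}
Removing edge (0,2): not a bridge — component count unchanged at 3.
New components: {0,1,2,3,4,5} {6} {7}
Are 0 and 4 in the same component? yes

Answer: yes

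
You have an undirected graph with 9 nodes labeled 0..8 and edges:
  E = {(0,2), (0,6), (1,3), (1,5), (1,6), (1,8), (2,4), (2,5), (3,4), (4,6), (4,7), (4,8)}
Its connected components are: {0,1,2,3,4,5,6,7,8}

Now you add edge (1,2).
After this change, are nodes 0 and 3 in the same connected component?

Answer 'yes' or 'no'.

Initial components: {0,1,2,3,4,5,6,7,8}
Adding edge (1,2): both already in same component {0,1,2,3,4,5,6,7,8}. No change.
New components: {0,1,2,3,4,5,6,7,8}
Are 0 and 3 in the same component? yes

Answer: yes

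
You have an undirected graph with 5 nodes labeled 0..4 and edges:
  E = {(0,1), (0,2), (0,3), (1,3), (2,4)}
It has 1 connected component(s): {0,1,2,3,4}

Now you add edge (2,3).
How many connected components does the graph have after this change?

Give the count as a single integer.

Answer: 1

Derivation:
Initial component count: 1
Add (2,3): endpoints already in same component. Count unchanged: 1.
New component count: 1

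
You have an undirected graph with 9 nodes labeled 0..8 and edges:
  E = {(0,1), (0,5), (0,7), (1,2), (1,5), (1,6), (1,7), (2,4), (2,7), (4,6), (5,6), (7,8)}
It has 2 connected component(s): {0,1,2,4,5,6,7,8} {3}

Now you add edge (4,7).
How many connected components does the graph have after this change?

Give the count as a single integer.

Answer: 2

Derivation:
Initial component count: 2
Add (4,7): endpoints already in same component. Count unchanged: 2.
New component count: 2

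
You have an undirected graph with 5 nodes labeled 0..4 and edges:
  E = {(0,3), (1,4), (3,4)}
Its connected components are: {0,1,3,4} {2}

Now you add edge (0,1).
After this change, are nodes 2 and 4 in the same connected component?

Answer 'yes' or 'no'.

Answer: no

Derivation:
Initial components: {0,1,3,4} {2}
Adding edge (0,1): both already in same component {0,1,3,4}. No change.
New components: {0,1,3,4} {2}
Are 2 and 4 in the same component? no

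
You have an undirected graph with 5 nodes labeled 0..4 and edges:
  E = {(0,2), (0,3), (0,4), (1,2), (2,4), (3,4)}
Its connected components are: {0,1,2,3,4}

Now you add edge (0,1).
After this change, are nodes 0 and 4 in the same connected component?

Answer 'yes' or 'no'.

Answer: yes

Derivation:
Initial components: {0,1,2,3,4}
Adding edge (0,1): both already in same component {0,1,2,3,4}. No change.
New components: {0,1,2,3,4}
Are 0 and 4 in the same component? yes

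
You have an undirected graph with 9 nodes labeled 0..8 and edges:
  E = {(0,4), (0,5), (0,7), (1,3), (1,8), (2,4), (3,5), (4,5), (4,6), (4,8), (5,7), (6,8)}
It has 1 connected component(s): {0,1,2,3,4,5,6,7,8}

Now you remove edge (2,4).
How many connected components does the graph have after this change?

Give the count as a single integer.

Initial component count: 1
Remove (2,4): it was a bridge. Count increases: 1 -> 2.
  After removal, components: {0,1,3,4,5,6,7,8} {2}
New component count: 2

Answer: 2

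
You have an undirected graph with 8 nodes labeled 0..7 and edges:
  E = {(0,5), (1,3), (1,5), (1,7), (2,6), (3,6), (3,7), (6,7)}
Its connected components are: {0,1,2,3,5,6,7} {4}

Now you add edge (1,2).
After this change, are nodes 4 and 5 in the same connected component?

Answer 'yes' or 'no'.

Initial components: {0,1,2,3,5,6,7} {4}
Adding edge (1,2): both already in same component {0,1,2,3,5,6,7}. No change.
New components: {0,1,2,3,5,6,7} {4}
Are 4 and 5 in the same component? no

Answer: no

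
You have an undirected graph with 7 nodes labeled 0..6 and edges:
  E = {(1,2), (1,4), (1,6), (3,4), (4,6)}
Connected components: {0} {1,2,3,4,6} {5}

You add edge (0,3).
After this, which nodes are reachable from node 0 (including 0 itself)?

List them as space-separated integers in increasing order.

Answer: 0 1 2 3 4 6

Derivation:
Before: nodes reachable from 0: {0}
Adding (0,3): merges 0's component with another. Reachability grows.
After: nodes reachable from 0: {0,1,2,3,4,6}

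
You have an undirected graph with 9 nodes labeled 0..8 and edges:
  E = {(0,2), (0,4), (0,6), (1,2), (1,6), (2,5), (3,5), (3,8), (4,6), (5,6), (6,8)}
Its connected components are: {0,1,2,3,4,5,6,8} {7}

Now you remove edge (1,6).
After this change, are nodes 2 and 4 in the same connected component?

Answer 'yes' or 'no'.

Answer: yes

Derivation:
Initial components: {0,1,2,3,4,5,6,8} {7}
Removing edge (1,6): not a bridge — component count unchanged at 2.
New components: {0,1,2,3,4,5,6,8} {7}
Are 2 and 4 in the same component? yes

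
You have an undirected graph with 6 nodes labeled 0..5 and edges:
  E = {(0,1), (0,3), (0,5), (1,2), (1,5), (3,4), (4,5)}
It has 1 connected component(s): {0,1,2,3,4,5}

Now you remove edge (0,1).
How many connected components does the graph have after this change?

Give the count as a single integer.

Answer: 1

Derivation:
Initial component count: 1
Remove (0,1): not a bridge. Count unchanged: 1.
  After removal, components: {0,1,2,3,4,5}
New component count: 1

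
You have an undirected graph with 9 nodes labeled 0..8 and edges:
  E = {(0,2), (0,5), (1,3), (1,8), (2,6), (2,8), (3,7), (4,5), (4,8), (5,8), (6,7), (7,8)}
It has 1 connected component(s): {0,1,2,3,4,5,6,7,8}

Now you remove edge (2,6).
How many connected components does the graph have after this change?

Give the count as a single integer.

Initial component count: 1
Remove (2,6): not a bridge. Count unchanged: 1.
  After removal, components: {0,1,2,3,4,5,6,7,8}
New component count: 1

Answer: 1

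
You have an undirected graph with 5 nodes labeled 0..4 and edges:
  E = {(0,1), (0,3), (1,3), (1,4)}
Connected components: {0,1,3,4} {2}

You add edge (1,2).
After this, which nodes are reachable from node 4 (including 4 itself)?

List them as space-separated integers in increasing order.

Answer: 0 1 2 3 4

Derivation:
Before: nodes reachable from 4: {0,1,3,4}
Adding (1,2): merges 4's component with another. Reachability grows.
After: nodes reachable from 4: {0,1,2,3,4}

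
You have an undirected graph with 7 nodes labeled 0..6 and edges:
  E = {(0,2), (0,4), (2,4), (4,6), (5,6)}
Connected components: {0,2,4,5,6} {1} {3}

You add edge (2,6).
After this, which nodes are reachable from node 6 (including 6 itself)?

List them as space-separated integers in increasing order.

Answer: 0 2 4 5 6

Derivation:
Before: nodes reachable from 6: {0,2,4,5,6}
Adding (2,6): both endpoints already in same component. Reachability from 6 unchanged.
After: nodes reachable from 6: {0,2,4,5,6}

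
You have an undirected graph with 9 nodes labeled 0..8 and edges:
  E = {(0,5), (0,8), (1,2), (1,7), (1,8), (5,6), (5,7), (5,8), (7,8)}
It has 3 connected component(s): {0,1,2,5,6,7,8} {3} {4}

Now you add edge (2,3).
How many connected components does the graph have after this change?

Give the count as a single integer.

Initial component count: 3
Add (2,3): merges two components. Count decreases: 3 -> 2.
New component count: 2

Answer: 2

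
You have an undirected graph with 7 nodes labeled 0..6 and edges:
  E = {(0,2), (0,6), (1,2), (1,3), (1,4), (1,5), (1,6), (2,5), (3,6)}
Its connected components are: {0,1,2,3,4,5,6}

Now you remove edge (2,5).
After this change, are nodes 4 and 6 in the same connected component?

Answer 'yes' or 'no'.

Answer: yes

Derivation:
Initial components: {0,1,2,3,4,5,6}
Removing edge (2,5): not a bridge — component count unchanged at 1.
New components: {0,1,2,3,4,5,6}
Are 4 and 6 in the same component? yes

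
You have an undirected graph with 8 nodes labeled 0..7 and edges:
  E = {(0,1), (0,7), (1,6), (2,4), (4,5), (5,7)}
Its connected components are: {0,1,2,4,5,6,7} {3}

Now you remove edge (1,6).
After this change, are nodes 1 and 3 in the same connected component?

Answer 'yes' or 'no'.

Answer: no

Derivation:
Initial components: {0,1,2,4,5,6,7} {3}
Removing edge (1,6): it was a bridge — component count 2 -> 3.
New components: {0,1,2,4,5,7} {3} {6}
Are 1 and 3 in the same component? no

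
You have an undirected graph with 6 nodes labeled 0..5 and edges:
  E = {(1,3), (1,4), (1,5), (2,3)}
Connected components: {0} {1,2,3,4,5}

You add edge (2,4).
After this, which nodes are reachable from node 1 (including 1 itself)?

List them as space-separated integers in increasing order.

Before: nodes reachable from 1: {1,2,3,4,5}
Adding (2,4): both endpoints already in same component. Reachability from 1 unchanged.
After: nodes reachable from 1: {1,2,3,4,5}

Answer: 1 2 3 4 5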